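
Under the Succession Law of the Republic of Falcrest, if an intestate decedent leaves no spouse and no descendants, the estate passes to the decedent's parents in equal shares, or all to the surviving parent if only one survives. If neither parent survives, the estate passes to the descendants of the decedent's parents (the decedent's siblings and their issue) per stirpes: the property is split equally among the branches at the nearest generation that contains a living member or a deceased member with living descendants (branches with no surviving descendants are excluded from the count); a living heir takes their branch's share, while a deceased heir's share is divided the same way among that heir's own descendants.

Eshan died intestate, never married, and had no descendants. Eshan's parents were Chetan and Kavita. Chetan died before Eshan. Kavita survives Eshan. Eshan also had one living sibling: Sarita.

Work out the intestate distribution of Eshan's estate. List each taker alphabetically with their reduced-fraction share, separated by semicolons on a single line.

Only one parent, Kavita, survives, so Kavita takes the entire estate. The siblings take nothing because a surviving parent has priority.

Kavita 1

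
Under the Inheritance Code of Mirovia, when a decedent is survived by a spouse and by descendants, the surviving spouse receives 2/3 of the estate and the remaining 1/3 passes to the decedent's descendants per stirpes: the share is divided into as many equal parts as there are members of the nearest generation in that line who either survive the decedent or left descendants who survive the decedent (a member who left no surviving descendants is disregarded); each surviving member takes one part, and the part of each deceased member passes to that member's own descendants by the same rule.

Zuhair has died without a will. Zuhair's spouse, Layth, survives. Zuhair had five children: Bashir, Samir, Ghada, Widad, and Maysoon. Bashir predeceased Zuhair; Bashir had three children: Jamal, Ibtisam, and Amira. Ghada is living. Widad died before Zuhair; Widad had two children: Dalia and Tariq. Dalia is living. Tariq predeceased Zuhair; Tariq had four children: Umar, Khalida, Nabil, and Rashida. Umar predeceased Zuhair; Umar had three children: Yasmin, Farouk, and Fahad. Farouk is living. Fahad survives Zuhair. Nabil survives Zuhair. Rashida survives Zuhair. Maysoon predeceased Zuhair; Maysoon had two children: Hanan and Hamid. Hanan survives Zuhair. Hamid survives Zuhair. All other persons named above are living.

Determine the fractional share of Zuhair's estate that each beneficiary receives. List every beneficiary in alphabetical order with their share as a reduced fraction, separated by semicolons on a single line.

Amira 1/45; Dalia 1/30; Fahad 1/360; Farouk 1/360; Ghada 1/15; Hamid 1/30; Hanan 1/30; Ibtisam 1/45; Jamal 1/45; Khalida 1/120; Layth 2/3; Nabil 1/120; Rashida 1/120; Samir 1/15; Yasmin 1/360

Layth, as surviving spouse, takes 2/3.
The remaining 1/3 passes to Zuhair's descendants per stirpes.
The 1/3 is divided into 5 equal shares of 1/15 among Bashir, Samir, Ghada, Widad, Maysoon.
Bashir predeceased; the 1/15 allotted to Bashir's branch passes to Bashir's issue by representation.
The 1/15 is divided into 3 equal shares of 1/45 among Jamal, Ibtisam, Amira.
Jamal is living and takes 1/45.
Ibtisam is living and takes 1/45.
Amira is living and takes 1/45.
Samir is living and takes 1/15.
Ghada is living and takes 1/15.
Widad predeceased; the 1/15 allotted to Widad's branch passes to Widad's issue by representation.
The 1/15 is divided into 2 equal shares of 1/30 among Dalia, Tariq.
Dalia is living and takes 1/30.
Tariq predeceased; the 1/30 allotted to Tariq's branch passes to Tariq's issue by representation.
The 1/30 is divided into 4 equal shares of 1/120 among Umar, Khalida, Nabil, Rashida.
Umar predeceased; the 1/120 allotted to Umar's branch passes to Umar's issue by representation.
The 1/120 is divided into 3 equal shares of 1/360 among Yasmin, Farouk, Fahad.
Yasmin is living and takes 1/360.
Farouk is living and takes 1/360.
Fahad is living and takes 1/360.
Khalida is living and takes 1/120.
Nabil is living and takes 1/120.
Rashida is living and takes 1/120.
Maysoon predeceased; the 1/15 allotted to Maysoon's branch passes to Maysoon's issue by representation.
The 1/15 is divided into 2 equal shares of 1/30 among Hanan, Hamid.
Hanan is living and takes 1/30.
Hamid is living and takes 1/30.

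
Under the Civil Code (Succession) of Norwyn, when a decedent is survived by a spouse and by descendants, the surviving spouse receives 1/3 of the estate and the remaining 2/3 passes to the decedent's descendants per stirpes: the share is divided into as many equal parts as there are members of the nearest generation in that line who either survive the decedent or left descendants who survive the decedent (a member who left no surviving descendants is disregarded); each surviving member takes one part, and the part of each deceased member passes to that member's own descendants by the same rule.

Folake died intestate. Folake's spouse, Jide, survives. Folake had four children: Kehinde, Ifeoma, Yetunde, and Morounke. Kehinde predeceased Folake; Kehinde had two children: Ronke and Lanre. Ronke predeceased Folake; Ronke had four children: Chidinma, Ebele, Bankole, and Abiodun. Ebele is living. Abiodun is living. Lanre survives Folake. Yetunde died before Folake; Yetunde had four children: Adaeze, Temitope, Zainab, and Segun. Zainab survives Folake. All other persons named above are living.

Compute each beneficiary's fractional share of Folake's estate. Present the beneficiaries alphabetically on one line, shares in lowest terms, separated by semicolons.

Jide, as surviving spouse, takes 1/3.
The remaining 2/3 passes to Folake's descendants per stirpes.
The 2/3 is divided into 4 equal shares of 1/6 among Kehinde, Ifeoma, Yetunde, Morounke.
Kehinde predeceased; the 1/6 allotted to Kehinde's branch passes to Kehinde's issue by representation.
The 1/6 is divided into 2 equal shares of 1/12 among Ronke, Lanre.
Ronke predeceased; the 1/12 allotted to Ronke's branch passes to Ronke's issue by representation.
The 1/12 is divided into 4 equal shares of 1/48 among Chidinma, Ebele, Bankole, Abiodun.
Chidinma is living and takes 1/48.
Ebele is living and takes 1/48.
Bankole is living and takes 1/48.
Abiodun is living and takes 1/48.
Lanre is living and takes 1/12.
Ifeoma is living and takes 1/6.
Yetunde predeceased; the 1/6 allotted to Yetunde's branch passes to Yetunde's issue by representation.
The 1/6 is divided into 4 equal shares of 1/24 among Adaeze, Temitope, Zainab, Segun.
Adaeze is living and takes 1/24.
Temitope is living and takes 1/24.
Zainab is living and takes 1/24.
Segun is living and takes 1/24.
Morounke is living and takes 1/6.

Abiodun 1/48; Adaeze 1/24; Bankole 1/48; Chidinma 1/48; Ebele 1/48; Ifeoma 1/6; Jide 1/3; Lanre 1/12; Morounke 1/6; Segun 1/24; Temitope 1/24; Zainab 1/24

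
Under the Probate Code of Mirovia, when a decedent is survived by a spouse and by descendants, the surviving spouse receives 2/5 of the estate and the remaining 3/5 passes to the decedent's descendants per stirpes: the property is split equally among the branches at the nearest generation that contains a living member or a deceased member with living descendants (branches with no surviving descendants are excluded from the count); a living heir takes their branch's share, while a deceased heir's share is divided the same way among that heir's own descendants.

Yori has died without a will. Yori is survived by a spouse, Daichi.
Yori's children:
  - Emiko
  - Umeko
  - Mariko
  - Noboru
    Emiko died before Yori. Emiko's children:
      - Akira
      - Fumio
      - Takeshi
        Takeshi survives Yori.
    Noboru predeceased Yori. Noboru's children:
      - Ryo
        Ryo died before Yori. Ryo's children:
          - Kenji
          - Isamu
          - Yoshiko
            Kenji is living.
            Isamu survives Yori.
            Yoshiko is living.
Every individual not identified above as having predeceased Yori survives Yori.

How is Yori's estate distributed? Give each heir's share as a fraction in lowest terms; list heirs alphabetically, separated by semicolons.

Akira 1/20; Daichi 2/5; Fumio 1/20; Isamu 1/20; Kenji 1/20; Mariko 3/20; Takeshi 1/20; Umeko 3/20; Yoshiko 1/20

Daichi, as surviving spouse, takes 2/5.
The remaining 3/5 passes to Yori's descendants per stirpes.
The 3/5 is divided into 4 equal shares of 3/20 among Emiko, Umeko, Mariko, Noboru.
Emiko predeceased; the 3/20 allotted to Emiko's branch passes to Emiko's issue by representation.
The 3/20 is divided into 3 equal shares of 1/20 among Akira, Fumio, Takeshi.
Akira is living and takes 1/20.
Fumio is living and takes 1/20.
Takeshi is living and takes 1/20.
Umeko is living and takes 3/20.
Mariko is living and takes 3/20.
Noboru predeceased; the 3/20 allotted to Noboru's branch passes to Noboru's issue by representation.
Ryo's line is the sole branch at this level, so the full 3/20 passes to Ryo's issue by representation.
The 3/20 is divided into 3 equal shares of 1/20 among Kenji, Isamu, Yoshiko.
Kenji is living and takes 1/20.
Isamu is living and takes 1/20.
Yoshiko is living and takes 1/20.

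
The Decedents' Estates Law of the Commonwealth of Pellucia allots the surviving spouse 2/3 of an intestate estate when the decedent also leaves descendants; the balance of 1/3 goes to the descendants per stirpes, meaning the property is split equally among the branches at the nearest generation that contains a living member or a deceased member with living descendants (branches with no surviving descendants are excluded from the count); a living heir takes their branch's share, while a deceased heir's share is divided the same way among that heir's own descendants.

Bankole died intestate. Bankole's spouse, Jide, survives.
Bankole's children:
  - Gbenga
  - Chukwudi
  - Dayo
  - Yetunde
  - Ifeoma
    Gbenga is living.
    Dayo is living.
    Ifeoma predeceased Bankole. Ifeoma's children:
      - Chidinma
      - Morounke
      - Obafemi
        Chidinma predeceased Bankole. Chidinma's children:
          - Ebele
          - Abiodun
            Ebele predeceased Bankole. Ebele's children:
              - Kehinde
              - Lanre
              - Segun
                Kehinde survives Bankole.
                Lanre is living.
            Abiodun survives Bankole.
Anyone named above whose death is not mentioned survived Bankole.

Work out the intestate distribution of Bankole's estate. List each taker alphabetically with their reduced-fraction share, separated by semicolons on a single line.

Jide, as surviving spouse, takes 2/3.
The remaining 1/3 passes to Bankole's descendants per stirpes.
The 1/3 is divided into 5 equal shares of 1/15 among Gbenga, Chukwudi, Dayo, Yetunde, Ifeoma.
Gbenga is living and takes 1/15.
Chukwudi is living and takes 1/15.
Dayo is living and takes 1/15.
Yetunde is living and takes 1/15.
Ifeoma predeceased; the 1/15 allotted to Ifeoma's branch passes to Ifeoma's issue by representation.
The 1/15 is divided into 3 equal shares of 1/45 among Chidinma, Morounke, Obafemi.
Chidinma predeceased; the 1/45 allotted to Chidinma's branch passes to Chidinma's issue by representation.
The 1/45 is divided into 2 equal shares of 1/90 among Ebele, Abiodun.
Ebele predeceased; the 1/90 allotted to Ebele's branch passes to Ebele's issue by representation.
The 1/90 is divided into 3 equal shares of 1/270 among Kehinde, Lanre, Segun.
Kehinde is living and takes 1/270.
Lanre is living and takes 1/270.
Segun is living and takes 1/270.
Abiodun is living and takes 1/90.
Morounke is living and takes 1/45.
Obafemi is living and takes 1/45.

Abiodun 1/90; Chukwudi 1/15; Dayo 1/15; Gbenga 1/15; Jide 2/3; Kehinde 1/270; Lanre 1/270; Morounke 1/45; Obafemi 1/45; Segun 1/270; Yetunde 1/15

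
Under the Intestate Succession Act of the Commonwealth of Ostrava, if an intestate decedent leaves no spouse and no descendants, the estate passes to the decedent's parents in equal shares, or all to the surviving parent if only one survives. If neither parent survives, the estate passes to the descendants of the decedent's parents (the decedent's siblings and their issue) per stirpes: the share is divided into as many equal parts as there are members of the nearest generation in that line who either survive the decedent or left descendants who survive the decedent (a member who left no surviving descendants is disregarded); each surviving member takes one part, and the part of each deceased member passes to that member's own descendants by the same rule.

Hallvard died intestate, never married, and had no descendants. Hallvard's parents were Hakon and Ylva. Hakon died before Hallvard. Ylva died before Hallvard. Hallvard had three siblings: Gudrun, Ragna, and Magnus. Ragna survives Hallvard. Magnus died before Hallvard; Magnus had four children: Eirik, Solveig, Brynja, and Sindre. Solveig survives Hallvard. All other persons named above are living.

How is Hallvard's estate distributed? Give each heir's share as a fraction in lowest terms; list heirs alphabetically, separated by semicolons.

Brynja 1/12; Eirik 1/12; Gudrun 1/3; Ragna 1/3; Sindre 1/12; Solveig 1/12

Neither parent survives and there are no descendants, so the estate passes to Hallvard's siblings and their issue per stirpes.
The estate is divided into 3 equal shares of 1/3 among Gudrun, Ragna, Magnus.
Gudrun is living and takes 1/3.
Ragna is living and takes 1/3.
Magnus predeceased; the 1/3 allotted to Magnus's branch passes to Magnus's issue by representation.
The 1/3 is divided into 4 equal shares of 1/12 among Eirik, Solveig, Brynja, Sindre.
Eirik is living and takes 1/12.
Solveig is living and takes 1/12.
Brynja is living and takes 1/12.
Sindre is living and takes 1/12.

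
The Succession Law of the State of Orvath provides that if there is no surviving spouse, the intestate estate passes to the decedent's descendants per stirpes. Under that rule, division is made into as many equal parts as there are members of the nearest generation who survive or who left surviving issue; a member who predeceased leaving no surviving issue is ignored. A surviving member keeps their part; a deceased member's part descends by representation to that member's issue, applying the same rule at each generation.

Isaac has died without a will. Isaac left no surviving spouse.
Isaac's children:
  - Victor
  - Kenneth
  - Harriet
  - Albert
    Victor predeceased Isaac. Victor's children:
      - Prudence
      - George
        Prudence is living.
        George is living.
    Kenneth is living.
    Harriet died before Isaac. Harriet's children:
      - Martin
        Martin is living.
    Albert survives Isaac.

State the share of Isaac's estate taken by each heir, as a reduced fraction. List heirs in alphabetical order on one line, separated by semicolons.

Albert 1/4; George 1/8; Kenneth 1/4; Martin 1/4; Prudence 1/8

There is no surviving spouse, so the entire estate passes to Isaac's descendants per stirpes.
The estate is divided into 4 equal shares of 1/4 among Victor, Kenneth, Harriet, Albert.
Victor predeceased; the 1/4 allotted to Victor's branch passes to Victor's issue by representation.
The 1/4 is divided into 2 equal shares of 1/8 among Prudence, George.
Prudence is living and takes 1/8.
George is living and takes 1/8.
Kenneth is living and takes 1/4.
Harriet predeceased; the 1/4 allotted to Harriet's branch passes to Harriet's issue by representation.
Martin is the sole taker at this level and receives the full 1/4.
Albert is living and takes 1/4.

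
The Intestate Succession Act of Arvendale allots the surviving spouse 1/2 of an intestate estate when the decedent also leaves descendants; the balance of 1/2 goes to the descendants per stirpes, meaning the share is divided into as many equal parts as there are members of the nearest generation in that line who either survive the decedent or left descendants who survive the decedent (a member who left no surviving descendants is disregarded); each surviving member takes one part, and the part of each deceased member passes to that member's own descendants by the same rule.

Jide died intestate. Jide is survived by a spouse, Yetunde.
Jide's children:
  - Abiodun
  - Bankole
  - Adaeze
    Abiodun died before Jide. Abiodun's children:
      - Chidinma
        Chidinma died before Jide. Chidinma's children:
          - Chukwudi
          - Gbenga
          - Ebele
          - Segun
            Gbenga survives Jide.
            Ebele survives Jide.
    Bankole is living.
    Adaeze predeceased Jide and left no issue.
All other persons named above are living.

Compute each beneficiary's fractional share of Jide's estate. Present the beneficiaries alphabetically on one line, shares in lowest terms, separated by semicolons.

Bankole 1/4; Chukwudi 1/16; Ebele 1/16; Gbenga 1/16; Segun 1/16; Yetunde 1/2

Yetunde, as surviving spouse, takes 1/2.
The remaining 1/2 passes to Jide's descendants per stirpes.
Adaeze left no surviving issue, so that branch lapses and is disregarded.
The 1/2 is divided into 2 equal shares of 1/4 among Abiodun, Bankole.
Abiodun predeceased; the 1/4 allotted to Abiodun's branch passes to Abiodun's issue by representation.
Chidinma's line is the sole branch at this level, so the full 1/4 passes to Chidinma's issue by representation.
The 1/4 is divided into 4 equal shares of 1/16 among Chukwudi, Gbenga, Ebele, Segun.
Chukwudi is living and takes 1/16.
Gbenga is living and takes 1/16.
Ebele is living and takes 1/16.
Segun is living and takes 1/16.
Bankole is living and takes 1/4.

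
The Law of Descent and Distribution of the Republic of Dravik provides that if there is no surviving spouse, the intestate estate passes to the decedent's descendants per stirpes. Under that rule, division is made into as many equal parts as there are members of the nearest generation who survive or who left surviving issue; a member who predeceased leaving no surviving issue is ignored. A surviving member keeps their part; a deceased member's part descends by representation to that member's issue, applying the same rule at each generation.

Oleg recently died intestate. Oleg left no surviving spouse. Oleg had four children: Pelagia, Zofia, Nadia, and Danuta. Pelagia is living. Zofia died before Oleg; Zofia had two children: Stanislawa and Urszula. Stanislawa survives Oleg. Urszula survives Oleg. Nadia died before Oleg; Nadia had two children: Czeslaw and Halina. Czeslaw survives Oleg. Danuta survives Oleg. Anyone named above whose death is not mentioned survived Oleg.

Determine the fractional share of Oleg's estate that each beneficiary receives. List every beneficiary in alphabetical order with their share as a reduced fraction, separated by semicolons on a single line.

There is no surviving spouse, so the entire estate passes to Oleg's descendants per stirpes.
The estate is divided into 4 equal shares of 1/4 among Pelagia, Zofia, Nadia, Danuta.
Pelagia is living and takes 1/4.
Zofia predeceased; the 1/4 allotted to Zofia's branch passes to Zofia's issue by representation.
The 1/4 is divided into 2 equal shares of 1/8 among Stanislawa, Urszula.
Stanislawa is living and takes 1/8.
Urszula is living and takes 1/8.
Nadia predeceased; the 1/4 allotted to Nadia's branch passes to Nadia's issue by representation.
The 1/4 is divided into 2 equal shares of 1/8 among Czeslaw, Halina.
Czeslaw is living and takes 1/8.
Halina is living and takes 1/8.
Danuta is living and takes 1/4.

Czeslaw 1/8; Danuta 1/4; Halina 1/8; Pelagia 1/4; Stanislawa 1/8; Urszula 1/8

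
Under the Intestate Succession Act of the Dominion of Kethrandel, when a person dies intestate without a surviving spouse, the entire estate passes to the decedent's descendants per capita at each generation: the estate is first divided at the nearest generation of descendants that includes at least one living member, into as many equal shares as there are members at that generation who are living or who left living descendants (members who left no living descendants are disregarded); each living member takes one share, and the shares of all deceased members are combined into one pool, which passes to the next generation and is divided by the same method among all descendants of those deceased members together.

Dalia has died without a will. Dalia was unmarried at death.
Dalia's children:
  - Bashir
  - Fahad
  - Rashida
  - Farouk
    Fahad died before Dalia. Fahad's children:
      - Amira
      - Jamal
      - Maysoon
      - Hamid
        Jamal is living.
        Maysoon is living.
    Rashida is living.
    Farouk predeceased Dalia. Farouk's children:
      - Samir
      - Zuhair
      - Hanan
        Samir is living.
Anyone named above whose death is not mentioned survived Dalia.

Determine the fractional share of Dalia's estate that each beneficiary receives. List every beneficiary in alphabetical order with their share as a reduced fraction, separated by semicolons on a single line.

There is no surviving spouse, so the entire estate passes to Dalia's descendants per capita at each generation.
At generation 1 (Bashir, Fahad, Rashida, Farouk) there are 4 shares of (1)/4 = 1/4 each.
Living: Bashir and Rashida — each takes 1/4.
Deceased: Fahad and Farouk. Their combined 1/2 is pooled and carried to generation 2.
At generation 2 (Amira, Jamal, Maysoon, Hamid, Samir, Zuhair, Hanan) there are 7 shares of (1/2)/7 = 1/14 each.
Living: Amira, Jamal, Maysoon, Hamid, Samir, Zuhair, and Hanan — each takes 1/14.

Amira 1/14; Bashir 1/4; Hamid 1/14; Hanan 1/14; Jamal 1/14; Maysoon 1/14; Rashida 1/4; Samir 1/14; Zuhair 1/14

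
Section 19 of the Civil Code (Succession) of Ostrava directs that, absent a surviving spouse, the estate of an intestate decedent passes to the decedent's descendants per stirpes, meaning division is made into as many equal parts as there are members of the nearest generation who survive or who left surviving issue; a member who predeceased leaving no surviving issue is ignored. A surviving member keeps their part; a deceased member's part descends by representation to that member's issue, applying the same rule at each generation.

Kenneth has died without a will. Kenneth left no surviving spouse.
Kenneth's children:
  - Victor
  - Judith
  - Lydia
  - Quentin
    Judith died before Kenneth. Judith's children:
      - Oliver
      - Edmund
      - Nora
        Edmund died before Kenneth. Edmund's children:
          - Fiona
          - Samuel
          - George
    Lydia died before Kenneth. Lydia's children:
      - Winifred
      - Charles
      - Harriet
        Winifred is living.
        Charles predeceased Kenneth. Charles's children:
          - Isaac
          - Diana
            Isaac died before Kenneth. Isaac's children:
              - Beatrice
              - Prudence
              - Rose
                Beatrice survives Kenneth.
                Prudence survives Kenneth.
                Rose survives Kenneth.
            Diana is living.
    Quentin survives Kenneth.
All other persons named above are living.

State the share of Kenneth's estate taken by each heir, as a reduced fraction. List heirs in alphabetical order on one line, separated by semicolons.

There is no surviving spouse, so the entire estate passes to Kenneth's descendants per stirpes.
The estate is divided into 4 equal shares of 1/4 among Victor, Judith, Lydia, Quentin.
Victor is living and takes 1/4.
Judith predeceased; the 1/4 allotted to Judith's branch passes to Judith's issue by representation.
The 1/4 is divided into 3 equal shares of 1/12 among Oliver, Edmund, Nora.
Oliver is living and takes 1/12.
Edmund predeceased; the 1/12 allotted to Edmund's branch passes to Edmund's issue by representation.
The 1/12 is divided into 3 equal shares of 1/36 among Fiona, Samuel, George.
Fiona is living and takes 1/36.
Samuel is living and takes 1/36.
George is living and takes 1/36.
Nora is living and takes 1/12.
Lydia predeceased; the 1/4 allotted to Lydia's branch passes to Lydia's issue by representation.
The 1/4 is divided into 3 equal shares of 1/12 among Winifred, Charles, Harriet.
Winifred is living and takes 1/12.
Charles predeceased; the 1/12 allotted to Charles's branch passes to Charles's issue by representation.
The 1/12 is divided into 2 equal shares of 1/24 among Isaac, Diana.
Isaac predeceased; the 1/24 allotted to Isaac's branch passes to Isaac's issue by representation.
The 1/24 is divided into 3 equal shares of 1/72 among Beatrice, Prudence, Rose.
Beatrice is living and takes 1/72.
Prudence is living and takes 1/72.
Rose is living and takes 1/72.
Diana is living and takes 1/24.
Harriet is living and takes 1/12.
Quentin is living and takes 1/4.

Beatrice 1/72; Diana 1/24; Fiona 1/36; George 1/36; Harriet 1/12; Nora 1/12; Oliver 1/12; Prudence 1/72; Quentin 1/4; Rose 1/72; Samuel 1/36; Victor 1/4; Winifred 1/12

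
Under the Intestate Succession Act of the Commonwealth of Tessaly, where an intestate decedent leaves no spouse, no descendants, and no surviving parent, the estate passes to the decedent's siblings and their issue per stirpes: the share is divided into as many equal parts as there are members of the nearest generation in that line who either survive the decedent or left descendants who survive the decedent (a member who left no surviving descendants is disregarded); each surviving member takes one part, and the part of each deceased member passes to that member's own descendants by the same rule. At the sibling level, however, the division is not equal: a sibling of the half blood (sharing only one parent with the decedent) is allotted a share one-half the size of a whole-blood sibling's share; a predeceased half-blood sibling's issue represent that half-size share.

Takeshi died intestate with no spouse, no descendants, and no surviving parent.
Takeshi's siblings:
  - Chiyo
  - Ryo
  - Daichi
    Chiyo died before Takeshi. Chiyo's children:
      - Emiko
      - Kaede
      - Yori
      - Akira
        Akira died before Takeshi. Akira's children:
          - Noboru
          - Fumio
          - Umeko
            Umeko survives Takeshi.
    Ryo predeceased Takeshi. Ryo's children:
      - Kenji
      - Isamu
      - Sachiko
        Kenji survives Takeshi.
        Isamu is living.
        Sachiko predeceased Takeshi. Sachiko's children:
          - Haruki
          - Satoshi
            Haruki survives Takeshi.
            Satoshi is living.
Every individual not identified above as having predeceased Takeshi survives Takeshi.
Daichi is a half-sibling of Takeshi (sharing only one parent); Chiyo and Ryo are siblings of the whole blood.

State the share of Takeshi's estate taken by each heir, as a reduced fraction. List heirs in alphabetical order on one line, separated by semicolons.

No spouse, descendants, or parent survives, so the estate passes to Takeshi's siblings per stirpes.
Half-blood siblings count for one-half the weight of whole-blood siblings at the initial division.
Dividing 1 in proportion to weights (total weight 5/2): Chiyo (weight 1) → 2/5; Ryo (weight 1) → 2/5; Daichi (weight 1/2) → 1/5.
Chiyo predeceased; the 2/5 allotted to Chiyo's branch passes to Chiyo's issue by representation.
The 2/5 is divided into 4 equal shares of 1/10 among Emiko, Kaede, Yori, Akira.
Emiko is living and takes 1/10.
Kaede is living and takes 1/10.
Yori is living and takes 1/10.
Akira predeceased; the 1/10 allotted to Akira's branch passes to Akira's issue by representation.
The 1/10 is divided into 3 equal shares of 1/30 among Noboru, Fumio, Umeko.
Noboru is living and takes 1/30.
Fumio is living and takes 1/30.
Umeko is living and takes 1/30.
Ryo predeceased; the 2/5 allotted to Ryo's branch passes to Ryo's issue by representation.
The 2/5 is divided into 3 equal shares of 2/15 among Kenji, Isamu, Sachiko.
Kenji is living and takes 2/15.
Isamu is living and takes 2/15.
Sachiko predeceased; the 2/15 allotted to Sachiko's branch passes to Sachiko's issue by representation.
The 2/15 is divided into 2 equal shares of 1/15 among Haruki, Satoshi.
Haruki is living and takes 1/15.
Satoshi is living and takes 1/15.
Daichi is living and takes 1/5.

Daichi 1/5; Emiko 1/10; Fumio 1/30; Haruki 1/15; Isamu 2/15; Kaede 1/10; Kenji 2/15; Noboru 1/30; Satoshi 1/15; Umeko 1/30; Yori 1/10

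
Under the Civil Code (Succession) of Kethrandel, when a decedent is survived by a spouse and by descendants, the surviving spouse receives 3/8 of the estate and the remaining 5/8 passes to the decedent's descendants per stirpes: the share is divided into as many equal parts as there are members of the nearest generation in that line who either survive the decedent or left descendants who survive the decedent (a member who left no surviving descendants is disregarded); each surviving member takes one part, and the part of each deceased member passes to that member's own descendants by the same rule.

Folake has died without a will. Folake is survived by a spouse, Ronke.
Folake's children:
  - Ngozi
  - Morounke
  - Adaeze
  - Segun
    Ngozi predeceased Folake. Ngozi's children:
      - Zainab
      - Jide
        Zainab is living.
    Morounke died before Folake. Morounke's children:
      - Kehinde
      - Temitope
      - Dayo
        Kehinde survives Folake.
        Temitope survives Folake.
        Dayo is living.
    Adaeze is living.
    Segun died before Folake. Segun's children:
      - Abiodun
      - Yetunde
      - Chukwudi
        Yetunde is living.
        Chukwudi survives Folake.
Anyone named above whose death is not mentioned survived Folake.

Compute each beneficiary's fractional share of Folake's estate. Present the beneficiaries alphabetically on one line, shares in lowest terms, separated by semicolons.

Ronke, as surviving spouse, takes 3/8.
The remaining 5/8 passes to Folake's descendants per stirpes.
The 5/8 is divided into 4 equal shares of 5/32 among Ngozi, Morounke, Adaeze, Segun.
Ngozi predeceased; the 5/32 allotted to Ngozi's branch passes to Ngozi's issue by representation.
The 5/32 is divided into 2 equal shares of 5/64 among Zainab, Jide.
Zainab is living and takes 5/64.
Jide is living and takes 5/64.
Morounke predeceased; the 5/32 allotted to Morounke's branch passes to Morounke's issue by representation.
The 5/32 is divided into 3 equal shares of 5/96 among Kehinde, Temitope, Dayo.
Kehinde is living and takes 5/96.
Temitope is living and takes 5/96.
Dayo is living and takes 5/96.
Adaeze is living and takes 5/32.
Segun predeceased; the 5/32 allotted to Segun's branch passes to Segun's issue by representation.
The 5/32 is divided into 3 equal shares of 5/96 among Abiodun, Yetunde, Chukwudi.
Abiodun is living and takes 5/96.
Yetunde is living and takes 5/96.
Chukwudi is living and takes 5/96.

Abiodun 5/96; Adaeze 5/32; Chukwudi 5/96; Dayo 5/96; Jide 5/64; Kehinde 5/96; Ronke 3/8; Temitope 5/96; Yetunde 5/96; Zainab 5/64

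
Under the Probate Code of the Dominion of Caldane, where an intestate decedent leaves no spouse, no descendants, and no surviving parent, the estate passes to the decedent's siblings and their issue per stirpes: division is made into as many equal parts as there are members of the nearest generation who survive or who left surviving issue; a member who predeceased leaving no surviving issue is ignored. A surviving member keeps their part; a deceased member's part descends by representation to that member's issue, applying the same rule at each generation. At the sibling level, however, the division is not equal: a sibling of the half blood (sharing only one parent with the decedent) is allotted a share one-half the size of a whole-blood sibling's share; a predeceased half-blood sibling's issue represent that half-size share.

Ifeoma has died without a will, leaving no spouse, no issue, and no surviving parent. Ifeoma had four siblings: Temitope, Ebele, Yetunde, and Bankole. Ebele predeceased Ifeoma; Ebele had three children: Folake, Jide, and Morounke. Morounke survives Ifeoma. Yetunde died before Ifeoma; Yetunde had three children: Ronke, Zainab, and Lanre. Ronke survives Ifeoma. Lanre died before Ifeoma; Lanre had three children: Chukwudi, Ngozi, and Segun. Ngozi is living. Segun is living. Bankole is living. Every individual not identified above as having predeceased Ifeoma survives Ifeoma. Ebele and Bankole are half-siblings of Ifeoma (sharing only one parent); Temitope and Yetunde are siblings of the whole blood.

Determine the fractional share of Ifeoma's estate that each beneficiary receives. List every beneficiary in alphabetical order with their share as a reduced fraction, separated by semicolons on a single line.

No spouse, descendants, or parent survives, so the estate passes to Ifeoma's siblings per stirpes.
Half-blood siblings count for one-half the weight of whole-blood siblings at the initial division.
Dividing 1 in proportion to weights (total weight 3): Temitope (weight 1) → 1/3; Ebele (weight 1/2) → 1/6; Yetunde (weight 1) → 1/3; Bankole (weight 1/2) → 1/6.
Temitope is living and takes 1/3.
Ebele predeceased; the 1/6 allotted to Ebele's branch passes to Ebele's issue by representation.
The 1/6 is divided into 3 equal shares of 1/18 among Folake, Jide, Morounke.
Folake is living and takes 1/18.
Jide is living and takes 1/18.
Morounke is living and takes 1/18.
Yetunde predeceased; the 1/3 allotted to Yetunde's branch passes to Yetunde's issue by representation.
The 1/3 is divided into 3 equal shares of 1/9 among Ronke, Zainab, Lanre.
Ronke is living and takes 1/9.
Zainab is living and takes 1/9.
Lanre predeceased; the 1/9 allotted to Lanre's branch passes to Lanre's issue by representation.
The 1/9 is divided into 3 equal shares of 1/27 among Chukwudi, Ngozi, Segun.
Chukwudi is living and takes 1/27.
Ngozi is living and takes 1/27.
Segun is living and takes 1/27.
Bankole is living and takes 1/6.

Bankole 1/6; Chukwudi 1/27; Folake 1/18; Jide 1/18; Morounke 1/18; Ngozi 1/27; Ronke 1/9; Segun 1/27; Temitope 1/3; Zainab 1/9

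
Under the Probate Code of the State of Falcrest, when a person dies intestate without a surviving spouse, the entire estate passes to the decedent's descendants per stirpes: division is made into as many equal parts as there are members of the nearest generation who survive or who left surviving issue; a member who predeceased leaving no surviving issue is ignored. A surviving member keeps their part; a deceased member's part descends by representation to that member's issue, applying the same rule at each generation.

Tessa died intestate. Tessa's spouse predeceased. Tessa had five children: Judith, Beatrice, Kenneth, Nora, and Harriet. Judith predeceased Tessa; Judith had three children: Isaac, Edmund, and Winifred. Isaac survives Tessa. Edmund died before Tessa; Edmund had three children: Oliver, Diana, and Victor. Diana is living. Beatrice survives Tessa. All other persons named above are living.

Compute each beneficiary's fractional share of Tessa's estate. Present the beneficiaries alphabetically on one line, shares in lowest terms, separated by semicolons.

Beatrice 1/5; Diana 1/45; Harriet 1/5; Isaac 1/15; Kenneth 1/5; Nora 1/5; Oliver 1/45; Victor 1/45; Winifred 1/15

There is no surviving spouse, so the entire estate passes to Tessa's descendants per stirpes.
The estate is divided into 5 equal shares of 1/5 among Judith, Beatrice, Kenneth, Nora, Harriet.
Judith predeceased; the 1/5 allotted to Judith's branch passes to Judith's issue by representation.
The 1/5 is divided into 3 equal shares of 1/15 among Isaac, Edmund, Winifred.
Isaac is living and takes 1/15.
Edmund predeceased; the 1/15 allotted to Edmund's branch passes to Edmund's issue by representation.
The 1/15 is divided into 3 equal shares of 1/45 among Oliver, Diana, Victor.
Oliver is living and takes 1/45.
Diana is living and takes 1/45.
Victor is living and takes 1/45.
Winifred is living and takes 1/15.
Beatrice is living and takes 1/5.
Kenneth is living and takes 1/5.
Nora is living and takes 1/5.
Harriet is living and takes 1/5.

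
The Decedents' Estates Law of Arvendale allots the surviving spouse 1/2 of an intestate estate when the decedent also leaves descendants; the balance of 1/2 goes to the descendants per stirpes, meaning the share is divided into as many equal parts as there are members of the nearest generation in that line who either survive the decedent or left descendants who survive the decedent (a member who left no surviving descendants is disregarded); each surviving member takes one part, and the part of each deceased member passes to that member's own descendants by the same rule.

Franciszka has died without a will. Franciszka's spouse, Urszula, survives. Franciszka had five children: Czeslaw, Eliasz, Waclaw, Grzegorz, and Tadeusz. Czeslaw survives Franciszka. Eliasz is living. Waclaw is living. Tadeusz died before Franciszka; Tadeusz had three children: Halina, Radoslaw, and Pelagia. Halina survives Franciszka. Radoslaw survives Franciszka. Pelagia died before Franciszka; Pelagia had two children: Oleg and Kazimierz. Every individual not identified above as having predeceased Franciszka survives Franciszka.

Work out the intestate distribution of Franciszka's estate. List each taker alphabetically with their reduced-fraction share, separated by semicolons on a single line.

Urszula, as surviving spouse, takes 1/2.
The remaining 1/2 passes to Franciszka's descendants per stirpes.
The 1/2 is divided into 5 equal shares of 1/10 among Czeslaw, Eliasz, Waclaw, Grzegorz, Tadeusz.
Czeslaw is living and takes 1/10.
Eliasz is living and takes 1/10.
Waclaw is living and takes 1/10.
Grzegorz is living and takes 1/10.
Tadeusz predeceased; the 1/10 allotted to Tadeusz's branch passes to Tadeusz's issue by representation.
The 1/10 is divided into 3 equal shares of 1/30 among Halina, Radoslaw, Pelagia.
Halina is living and takes 1/30.
Radoslaw is living and takes 1/30.
Pelagia predeceased; the 1/30 allotted to Pelagia's branch passes to Pelagia's issue by representation.
The 1/30 is divided into 2 equal shares of 1/60 among Oleg, Kazimierz.
Oleg is living and takes 1/60.
Kazimierz is living and takes 1/60.

Czeslaw 1/10; Eliasz 1/10; Grzegorz 1/10; Halina 1/30; Kazimierz 1/60; Oleg 1/60; Radoslaw 1/30; Urszula 1/2; Waclaw 1/10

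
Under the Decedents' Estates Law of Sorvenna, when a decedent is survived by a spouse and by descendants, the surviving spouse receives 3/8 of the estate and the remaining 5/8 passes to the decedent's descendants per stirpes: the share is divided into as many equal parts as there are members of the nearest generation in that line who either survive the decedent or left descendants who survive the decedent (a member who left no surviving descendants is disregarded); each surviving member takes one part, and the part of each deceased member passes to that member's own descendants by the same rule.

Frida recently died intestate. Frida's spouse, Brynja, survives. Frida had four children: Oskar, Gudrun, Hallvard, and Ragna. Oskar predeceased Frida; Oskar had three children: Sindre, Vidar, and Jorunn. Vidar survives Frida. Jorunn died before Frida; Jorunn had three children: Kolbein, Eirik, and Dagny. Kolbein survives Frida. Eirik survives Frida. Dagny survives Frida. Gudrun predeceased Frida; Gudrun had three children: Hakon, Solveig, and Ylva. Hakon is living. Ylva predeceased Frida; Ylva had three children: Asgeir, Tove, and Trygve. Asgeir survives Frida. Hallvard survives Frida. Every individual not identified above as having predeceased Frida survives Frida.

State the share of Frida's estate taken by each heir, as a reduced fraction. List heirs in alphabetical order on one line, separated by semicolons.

Brynja, as surviving spouse, takes 3/8.
The remaining 5/8 passes to Frida's descendants per stirpes.
The 5/8 is divided into 4 equal shares of 5/32 among Oskar, Gudrun, Hallvard, Ragna.
Oskar predeceased; the 5/32 allotted to Oskar's branch passes to Oskar's issue by representation.
The 5/32 is divided into 3 equal shares of 5/96 among Sindre, Vidar, Jorunn.
Sindre is living and takes 5/96.
Vidar is living and takes 5/96.
Jorunn predeceased; the 5/96 allotted to Jorunn's branch passes to Jorunn's issue by representation.
The 5/96 is divided into 3 equal shares of 5/288 among Kolbein, Eirik, Dagny.
Kolbein is living and takes 5/288.
Eirik is living and takes 5/288.
Dagny is living and takes 5/288.
Gudrun predeceased; the 5/32 allotted to Gudrun's branch passes to Gudrun's issue by representation.
The 5/32 is divided into 3 equal shares of 5/96 among Hakon, Solveig, Ylva.
Hakon is living and takes 5/96.
Solveig is living and takes 5/96.
Ylva predeceased; the 5/96 allotted to Ylva's branch passes to Ylva's issue by representation.
The 5/96 is divided into 3 equal shares of 5/288 among Asgeir, Tove, Trygve.
Asgeir is living and takes 5/288.
Tove is living and takes 5/288.
Trygve is living and takes 5/288.
Hallvard is living and takes 5/32.
Ragna is living and takes 5/32.

Asgeir 5/288; Brynja 3/8; Dagny 5/288; Eirik 5/288; Hakon 5/96; Hallvard 5/32; Kolbein 5/288; Ragna 5/32; Sindre 5/96; Solveig 5/96; Tove 5/288; Trygve 5/288; Vidar 5/96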